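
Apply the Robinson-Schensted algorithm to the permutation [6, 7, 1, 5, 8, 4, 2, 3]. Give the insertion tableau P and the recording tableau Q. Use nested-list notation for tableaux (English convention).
Insert each entry of the permutation into P by Schensted row insertion, recording in Q the position of each new cell.

Insert 6: appended to row 1. P = [[6]], Q = [[1]].
Insert 7: appended to row 1. P = [[6, 7]], Q = [[1, 2]].
Insert 1: 1 bumps 6 from row 1; 6 starts row 2. P = [[1, 7], [6]], Q = [[1, 2], [3]].
Insert 5: 5 bumps 7 from row 1; 7 appends to row 2. P = [[1, 5], [6, 7]], Q = [[1, 2], [3, 4]].
Insert 8: appended to row 1. P = [[1, 5, 8], [6, 7]], Q = [[1, 2, 5], [3, 4]].
Insert 4: 4 bumps 5 from row 1; 5 bumps 6 from row 2; 6 starts row 3. P = [[1, 4, 8], [5, 7], [6]], Q = [[1, 2, 5], [3, 4], [6]].
Insert 2: 2 bumps 4 from row 1; 4 bumps 5 from row 2; 5 bumps 6 from row 3; 6 starts row 4. P = [[1, 2, 8], [4, 7], [5], [6]], Q = [[1, 2, 5], [3, 4], [6], [7]].
Insert 3: 3 bumps 8 from row 1; 8 appends to row 2. P = [[1, 2, 3], [4, 7, 8], [5], [6]], Q = [[1, 2, 5], [3, 4, 8], [6], [7]].

So P = [[1, 2, 3], [4, 7, 8], [5], [6]], Q = [[1, 2, 5], [3, 4, 8], [6], [7]].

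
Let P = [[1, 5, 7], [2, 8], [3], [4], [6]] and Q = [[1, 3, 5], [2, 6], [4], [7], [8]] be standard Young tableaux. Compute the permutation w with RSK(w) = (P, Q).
6 4 5 3 8 7 2 1

Reverse RSK: for i = n, n-1, ..., 1, locate i in Q, remove the corresponding corner cell from P, and reverse-bump its entry up through P; the value ejected from row 1 is w(i).

So w = 6 4 5 3 8 7 2 1.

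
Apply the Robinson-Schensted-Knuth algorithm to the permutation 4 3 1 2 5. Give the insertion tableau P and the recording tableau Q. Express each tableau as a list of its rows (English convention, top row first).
Insert each entry of the permutation into P by Schensted row insertion, recording in Q the position of each new cell.

Insert 4: appended to row 1. P = [[4]], Q = [[1]].
Insert 3: 3 bumps 4 from row 1; 4 starts row 2. P = [[3], [4]], Q = [[1], [2]].
Insert 1: 1 bumps 3 from row 1; 3 bumps 4 from row 2; 4 starts row 3. P = [[1], [3], [4]], Q = [[1], [2], [3]].
Insert 2: appended to row 1. P = [[1, 2], [3], [4]], Q = [[1, 4], [2], [3]].
Insert 5: appended to row 1. P = [[1, 2, 5], [3], [4]], Q = [[1, 4, 5], [2], [3]].

So P = [[1, 2, 5], [3], [4]], Q = [[1, 4, 5], [2], [3]].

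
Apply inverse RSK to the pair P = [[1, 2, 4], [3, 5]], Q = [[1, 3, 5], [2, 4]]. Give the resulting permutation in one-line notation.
Reverse the RSK construction: for i from n down to 1, find the cell of Q containing i, remove the entry at that cell from P, and reverse-bump it up through P; the value ejected from row 1 is w(i).

Step i=5: Q has 5 at row 1, column 3; remove that cell from P, ejecting 4. So w(5) = 4. P is now [[1, 2], [3, 5]].
Step i=4: Q has 4 at row 2, column 2; remove 5 from row 2 of P and reverse-bump: 5 enters row 1 and ejects 2. So w(4) = 2. P is now [[1, 5], [3]].
Step i=3: Q has 3 at row 1, column 2; remove that cell from P, ejecting 5. So w(3) = 5. P is now [[1], [3]].
Step i=2: Q has 2 at row 2, column 1; remove 3 from row 2 of P and reverse-bump: 3 enters row 1 and ejects 1. So w(2) = 1. P is now [[3]].
Step i=1: Q has 1 at row 1, column 1; remove that cell from P, ejecting 3. So w(1) = 3. P is now [].

So w = 3 1 5 2 4.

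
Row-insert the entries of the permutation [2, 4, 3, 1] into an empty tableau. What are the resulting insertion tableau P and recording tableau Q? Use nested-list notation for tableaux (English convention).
P = [[1, 3], [2], [4]], Q = [[1, 2], [3], [4]]

Insert each entry of the permutation into P by Schensted row insertion, recording in Q the position of each new cell.

Insert 2: appended to row 1. P = [[2]], Q = [[1]].
Insert 4: appended to row 1. P = [[2, 4]], Q = [[1, 2]].
Insert 3: 3 bumps 4 from row 1; 4 starts row 2. P = [[2, 3], [4]], Q = [[1, 2], [3]].
Insert 1: 1 bumps 2 from row 1; 2 bumps 4 from row 2; 4 starts row 3. P = [[1, 3], [2], [4]], Q = [[1, 2], [3], [4]].

So P = [[1, 3], [2], [4]], Q = [[1, 2], [3], [4]].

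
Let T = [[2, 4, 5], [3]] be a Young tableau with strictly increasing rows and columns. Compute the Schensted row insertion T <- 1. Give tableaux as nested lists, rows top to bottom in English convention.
In row 1, 1 replaces 2 (the leftmost entry greater than 1); 2 is bumped to row 2. In row 2, 2 replaces 3 (the leftmost entry greater than 2); 3 is bumped to row 3. 3 starts a new row 3. The new tableau is [[1, 4, 5], [2], [3]].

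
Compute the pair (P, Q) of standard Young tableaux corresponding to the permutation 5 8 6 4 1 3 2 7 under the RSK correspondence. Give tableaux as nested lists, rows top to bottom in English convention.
Insert each entry of the permutation into P by Schensted row insertion, recording in Q the position of each new cell.

After inserting 5: P = [[5]].
After inserting 8: P = [[5, 8]].
After inserting 6: P = [[5, 6], [8]].
After inserting 4: P = [[4, 6], [5], [8]].
After inserting 1: P = [[1, 6], [4], [5], [8]].
After inserting 3: P = [[1, 3], [4, 6], [5], [8]].
After inserting 2: P = [[1, 2], [3, 6], [4], [5], [8]].
After inserting 7: P = [[1, 2, 7], [3, 6], [4], [5], [8]].

So P = [[1, 2, 7], [3, 6], [4], [5], [8]], Q = [[1, 2, 8], [3, 6], [4], [5], [7]].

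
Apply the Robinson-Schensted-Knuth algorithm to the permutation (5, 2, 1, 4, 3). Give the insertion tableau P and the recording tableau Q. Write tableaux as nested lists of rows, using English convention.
Insert each entry of the permutation into P by Schensted row insertion, recording in Q the position of each new cell.

Insert 5: appended to row 1. P = [[5]], Q = [[1]].
Insert 2: 2 bumps 5 from row 1; 5 starts row 2. P = [[2], [5]], Q = [[1], [2]].
Insert 1: 1 bumps 2 from row 1; 2 bumps 5 from row 2; 5 starts row 3. P = [[1], [2], [5]], Q = [[1], [2], [3]].
Insert 4: appended to row 1. P = [[1, 4], [2], [5]], Q = [[1, 4], [2], [3]].
Insert 3: 3 bumps 4 from row 1; 4 appends to row 2. P = [[1, 3], [2, 4], [5]], Q = [[1, 4], [2, 5], [3]].

So P = [[1, 3], [2, 4], [5]], Q = [[1, 4], [2, 5], [3]].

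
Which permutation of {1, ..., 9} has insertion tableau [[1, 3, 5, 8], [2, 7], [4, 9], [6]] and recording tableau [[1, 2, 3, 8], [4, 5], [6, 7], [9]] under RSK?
Reverse RSK: for i = n, n-1, ..., 1, locate i in Q, remove the corresponding corner cell from P, and reverse-bump its entry up through P; the value ejected from row 1 is w(i).

So w = 2 6 9 4 7 3 5 8 1.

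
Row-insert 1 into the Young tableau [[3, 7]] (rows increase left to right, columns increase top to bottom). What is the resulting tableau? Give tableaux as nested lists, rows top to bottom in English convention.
In row 1, 1 replaces 3 (the leftmost entry greater than 1); 3 is bumped to row 2. 3 starts a new row 2. The new tableau is [[1, 7], [3]].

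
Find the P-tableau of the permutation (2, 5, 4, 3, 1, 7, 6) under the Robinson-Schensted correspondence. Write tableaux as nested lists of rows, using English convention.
Insert 2: appended to row 1. P = [[2]].
Insert 5: appended to row 1. P = [[2, 5]].
Insert 4: 4 bumps 5 from row 1; 5 starts row 2. P = [[2, 4], [5]].
Insert 3: 3 bumps 4 from row 1; 4 bumps 5 from row 2; 5 starts row 3. P = [[2, 3], [4], [5]].
Insert 1: 1 bumps 2 from row 1; 2 bumps 4 from row 2; 4 bumps 5 from row 3; 5 starts row 4. P = [[1, 3], [2], [4], [5]].
Insert 7: appended to row 1. P = [[1, 3, 7], [2], [4], [5]].
Insert 6: 6 bumps 7 from row 1; 7 appends to row 2. P = [[1, 3, 6], [2, 7], [4], [5]].

So P = [[1, 3, 6], [2, 7], [4], [5]].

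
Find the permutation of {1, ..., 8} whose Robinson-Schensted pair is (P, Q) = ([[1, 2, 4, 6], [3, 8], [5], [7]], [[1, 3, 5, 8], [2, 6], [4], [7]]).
7 1 5 3 8 4 2 6

Reverse RSK: for i = n, n-1, ..., 1, locate i in Q, remove the corresponding corner cell from P, and reverse-bump its entry up through P; the value ejected from row 1 is w(i).

So w = 7 1 5 3 8 4 2 6.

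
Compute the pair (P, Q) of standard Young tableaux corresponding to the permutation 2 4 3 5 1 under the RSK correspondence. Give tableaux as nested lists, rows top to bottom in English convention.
P = [[1, 3, 5], [2], [4]], Q = [[1, 2, 4], [3], [5]]

Insert each entry of the permutation into P by Schensted row insertion, recording in Q the position of each new cell.

Insert 2: appended to row 1. P = [[2]], Q = [[1]].
Insert 4: appended to row 1. P = [[2, 4]], Q = [[1, 2]].
Insert 3: 3 bumps 4 from row 1; 4 starts row 2. P = [[2, 3], [4]], Q = [[1, 2], [3]].
Insert 5: appended to row 1. P = [[2, 3, 5], [4]], Q = [[1, 2, 4], [3]].
Insert 1: 1 bumps 2 from row 1; 2 bumps 4 from row 2; 4 starts row 3. P = [[1, 3, 5], [2], [4]], Q = [[1, 2, 4], [3], [5]].

So P = [[1, 3, 5], [2], [4]], Q = [[1, 2, 4], [3], [5]].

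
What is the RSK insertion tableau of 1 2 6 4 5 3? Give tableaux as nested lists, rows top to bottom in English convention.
Insert 1: appended to row 1. P = [[1]].
Insert 2: appended to row 1. P = [[1, 2]].
Insert 6: appended to row 1. P = [[1, 2, 6]].
Insert 4: 4 bumps 6 from row 1; 6 starts row 2. P = [[1, 2, 4], [6]].
Insert 5: appended to row 1. P = [[1, 2, 4, 5], [6]].
Insert 3: 3 bumps 4 from row 1; 4 bumps 6 from row 2; 6 starts row 3. P = [[1, 2, 3, 5], [4], [6]].

So P = [[1, 2, 3, 5], [4], [6]].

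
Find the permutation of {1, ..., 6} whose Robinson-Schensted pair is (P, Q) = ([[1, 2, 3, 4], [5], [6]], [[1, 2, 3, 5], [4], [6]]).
1 2 6 3 5 4

Reverse the RSK construction: for i from n down to 1, find the cell of Q containing i, remove the entry at that cell from P, and reverse-bump it up through P; the value ejected from row 1 is w(i).

Step i=6: Q has 6 at row 3, column 1; remove 6 from row 3 of P and reverse-bump: 6 enters row 2 and ejects 5; 5 enters row 1 and ejects 4. So w(6) = 4. P is now [[1, 2, 3, 5], [6]].
Step i=5: Q has 5 at row 1, column 4; remove that cell from P, ejecting 5. So w(5) = 5. P is now [[1, 2, 3], [6]].
Step i=4: Q has 4 at row 2, column 1; remove 6 from row 2 of P and reverse-bump: 6 enters row 1 and ejects 3. So w(4) = 3. P is now [[1, 2, 6]].
Step i=3: Q has 3 at row 1, column 3; remove that cell from P, ejecting 6. So w(3) = 6. P is now [[1, 2]].
Step i=2: Q has 2 at row 1, column 2; remove that cell from P, ejecting 2. So w(2) = 2. P is now [[1]].
Step i=1: Q has 1 at row 1, column 1; remove that cell from P, ejecting 1. So w(1) = 1. P is now [].

So w = 1 2 6 3 5 4.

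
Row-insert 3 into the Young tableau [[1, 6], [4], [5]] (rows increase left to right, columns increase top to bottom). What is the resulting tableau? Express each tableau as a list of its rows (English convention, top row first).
In row 1, 3 replaces 6 (the leftmost entry greater than 3); 6 is bumped to row 2. 6 is appended to row 2. The new tableau is [[1, 3], [4, 6], [5]].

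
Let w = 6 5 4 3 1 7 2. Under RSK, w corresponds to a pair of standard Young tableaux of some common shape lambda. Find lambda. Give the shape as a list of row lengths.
[2, 2, 1, 1, 1]

Row-insert each entry into an empty tableau.

After inserting 6: P = [[6]].
After inserting 5: P = [[5], [6]].
After inserting 4: P = [[4], [5], [6]].
After inserting 3: P = [[3], [4], [5], [6]].
After inserting 1: P = [[1], [3], [4], [5], [6]].
After inserting 7: P = [[1, 7], [3], [4], [5], [6]].
After inserting 2: P = [[1, 2], [3, 7], [4], [5], [6]].

The final insertion tableau P = [[1, 2], [3, 7], [4], [5], [6]] has shape [2, 2, 1, 1, 1].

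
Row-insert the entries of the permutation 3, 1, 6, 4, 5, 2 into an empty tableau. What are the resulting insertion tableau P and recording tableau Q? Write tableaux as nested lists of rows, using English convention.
P = [[1, 2, 5], [3, 4], [6]], Q = [[1, 3, 5], [2, 4], [6]]

Insert each entry of the permutation into P by Schensted row insertion, recording in Q the position of each new cell.

Insert 3: appended to row 1. P = [[3]], Q = [[1]].
Insert 1: 1 bumps 3 from row 1; 3 starts row 2. P = [[1], [3]], Q = [[1], [2]].
Insert 6: appended to row 1. P = [[1, 6], [3]], Q = [[1, 3], [2]].
Insert 4: 4 bumps 6 from row 1; 6 appends to row 2. P = [[1, 4], [3, 6]], Q = [[1, 3], [2, 4]].
Insert 5: appended to row 1. P = [[1, 4, 5], [3, 6]], Q = [[1, 3, 5], [2, 4]].
Insert 2: 2 bumps 4 from row 1; 4 bumps 6 from row 2; 6 starts row 3. P = [[1, 2, 5], [3, 4], [6]], Q = [[1, 3, 5], [2, 4], [6]].

So P = [[1, 2, 5], [3, 4], [6]], Q = [[1, 3, 5], [2, 4], [6]].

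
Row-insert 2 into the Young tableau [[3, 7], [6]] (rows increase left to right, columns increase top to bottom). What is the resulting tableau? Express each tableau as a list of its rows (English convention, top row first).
[[2, 7], [3], [6]]

In row 1, 2 replaces 3 (the leftmost entry greater than 2); 3 is bumped to row 2. In row 2, 3 replaces 6 (the leftmost entry greater than 3); 6 is bumped to row 3. 6 starts a new row 3. The new tableau is [[2, 7], [3], [6]].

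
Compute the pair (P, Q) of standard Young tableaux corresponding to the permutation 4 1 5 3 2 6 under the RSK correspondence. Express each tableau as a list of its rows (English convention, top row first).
P = [[1, 2, 6], [3, 5], [4]], Q = [[1, 3, 6], [2, 4], [5]]

Insert each entry of the permutation into P by Schensted row insertion, recording in Q the position of each new cell.

Insert 4: appended to row 1. P = [[4]].
Insert 1: 1 bumps 4 from row 1; 4 starts row 2. P = [[1], [4]].
Insert 5: appended to row 1. P = [[1, 5], [4]].
Insert 3: 3 bumps 5 from row 1; 5 appends to row 2. P = [[1, 3], [4, 5]].
Insert 2: 2 bumps 3 from row 1; 3 bumps 4 from row 2; 4 starts row 3. P = [[1, 2], [3, 5], [4]].
Insert 6: appended to row 1. P = [[1, 2, 6], [3, 5], [4]].

So P = [[1, 2, 6], [3, 5], [4]], Q = [[1, 3, 6], [2, 4], [5]].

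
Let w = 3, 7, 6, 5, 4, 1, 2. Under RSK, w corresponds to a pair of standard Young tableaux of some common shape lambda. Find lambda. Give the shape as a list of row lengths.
Row-insert each entry into an empty tableau.

After inserting 3: P = [[3]].
After inserting 7: P = [[3, 7]].
After inserting 6: P = [[3, 6], [7]].
After inserting 5: P = [[3, 5], [6], [7]].
After inserting 4: P = [[3, 4], [5], [6], [7]].
After inserting 1: P = [[1, 4], [3], [5], [6], [7]].
After inserting 2: P = [[1, 2], [3, 4], [5], [6], [7]].

The final insertion tableau P = [[1, 2], [3, 4], [5], [6], [7]] has shape [2, 2, 1, 1, 1].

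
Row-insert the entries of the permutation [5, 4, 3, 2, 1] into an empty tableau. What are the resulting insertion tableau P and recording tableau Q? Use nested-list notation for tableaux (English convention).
Insert each entry of the permutation into P by Schensted row insertion, recording in Q the position of each new cell.

Insert 5: appended to row 1. P = [[5]].
Insert 4: 4 bumps 5 from row 1; 5 starts row 2. P = [[4], [5]].
Insert 3: 3 bumps 4 from row 1; 4 bumps 5 from row 2; 5 starts row 3. P = [[3], [4], [5]].
Insert 2: 2 bumps 3 from row 1; 3 bumps 4 from row 2; 4 bumps 5 from row 3; 5 starts row 4. P = [[2], [3], [4], [5]].
Insert 1: 1 bumps 2 from row 1; 2 bumps 3 from row 2; 3 bumps 4 from row 3; 4 bumps 5 from row 4; 5 starts row 5. P = [[1], [2], [3], [4], [5]].

So P = [[1], [2], [3], [4], [5]], Q = [[1], [2], [3], [4], [5]].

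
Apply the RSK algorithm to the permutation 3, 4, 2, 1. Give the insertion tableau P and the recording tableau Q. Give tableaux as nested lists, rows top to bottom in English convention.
Insert each entry of the permutation into P by Schensted row insertion, recording in Q the position of each new cell.

Insert 3: appended to row 1. P = [[3]].
Insert 4: appended to row 1. P = [[3, 4]].
Insert 2: 2 bumps 3 from row 1; 3 starts row 2. P = [[2, 4], [3]].
Insert 1: 1 bumps 2 from row 1; 2 bumps 3 from row 2; 3 starts row 3. P = [[1, 4], [2], [3]].

So P = [[1, 4], [2], [3]], Q = [[1, 2], [3], [4]].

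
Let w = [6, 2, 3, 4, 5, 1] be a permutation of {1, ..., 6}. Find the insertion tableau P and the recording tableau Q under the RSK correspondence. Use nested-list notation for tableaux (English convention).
Insert each entry of the permutation into P by Schensted row insertion, recording in Q the position of each new cell.

Insert 6: appended to row 1. P = [[6]].
Insert 2: 2 bumps 6 from row 1; 6 starts row 2. P = [[2], [6]].
Insert 3: appended to row 1. P = [[2, 3], [6]].
Insert 4: appended to row 1. P = [[2, 3, 4], [6]].
Insert 5: appended to row 1. P = [[2, 3, 4, 5], [6]].
Insert 1: 1 bumps 2 from row 1; 2 bumps 6 from row 2; 6 starts row 3. P = [[1, 3, 4, 5], [2], [6]].

So P = [[1, 3, 4, 5], [2], [6]], Q = [[1, 3, 4, 5], [2], [6]].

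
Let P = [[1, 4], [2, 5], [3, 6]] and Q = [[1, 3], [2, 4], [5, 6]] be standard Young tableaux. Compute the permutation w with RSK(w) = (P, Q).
3 2 6 5 1 4

Reverse the RSK construction: for i from n down to 1, find the cell of Q containing i, remove the entry at that cell from P, and reverse-bump it up through P; the value ejected from row 1 is w(i).

Step i=6: Q has 6 at row 3, column 2; remove 6 from row 3 of P and reverse-bump: 6 enters row 2 and ejects 5; 5 enters row 1 and ejects 4. So w(6) = 4. P is now [[1, 5], [2, 6], [3]].
Step i=5: Q has 5 at row 3, column 1; remove 3 from row 3 of P and reverse-bump: 3 enters row 2 and ejects 2; 2 enters row 1 and ejects 1. So w(5) = 1. P is now [[2, 5], [3, 6]].
Step i=4: Q has 4 at row 2, column 2; remove 6 from row 2 of P and reverse-bump: 6 enters row 1 and ejects 5. So w(4) = 5. P is now [[2, 6], [3]].
Step i=3: Q has 3 at row 1, column 2; remove that cell from P, ejecting 6. So w(3) = 6. P is now [[2], [3]].
Step i=2: Q has 2 at row 2, column 1; remove 3 from row 2 of P and reverse-bump: 3 enters row 1 and ejects 2. So w(2) = 2. P is now [[3]].
Step i=1: Q has 1 at row 1, column 1; remove that cell from P, ejecting 3. So w(1) = 3. P is now [].

So w = 3 2 6 5 1 4.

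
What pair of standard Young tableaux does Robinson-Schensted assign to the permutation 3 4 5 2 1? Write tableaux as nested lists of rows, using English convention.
Insert each entry of the permutation into P by Schensted row insertion, recording in Q the position of each new cell.

Insert 3: appended to row 1. P = [[3]], Q = [[1]].
Insert 4: appended to row 1. P = [[3, 4]], Q = [[1, 2]].
Insert 5: appended to row 1. P = [[3, 4, 5]], Q = [[1, 2, 3]].
Insert 2: 2 bumps 3 from row 1; 3 starts row 2. P = [[2, 4, 5], [3]], Q = [[1, 2, 3], [4]].
Insert 1: 1 bumps 2 from row 1; 2 bumps 3 from row 2; 3 starts row 3. P = [[1, 4, 5], [2], [3]], Q = [[1, 2, 3], [4], [5]].

So P = [[1, 4, 5], [2], [3]], Q = [[1, 2, 3], [4], [5]].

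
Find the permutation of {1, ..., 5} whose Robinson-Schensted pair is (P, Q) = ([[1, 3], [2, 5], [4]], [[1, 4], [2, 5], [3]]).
4 2 1 5 3

Reverse the RSK construction: for i from n down to 1, find the cell of Q containing i, remove the entry at that cell from P, and reverse-bump it up through P; the value ejected from row 1 is w(i).

Step i=5: Q has 5 at row 2, column 2; remove 5 from row 2 of P and reverse-bump: 5 enters row 1 and ejects 3. So w(5) = 3. P is now [[1, 5], [2], [4]].
Step i=4: Q has 4 at row 1, column 2; remove that cell from P, ejecting 5. So w(4) = 5. P is now [[1], [2], [4]].
Step i=3: Q has 3 at row 3, column 1; remove 4 from row 3 of P and reverse-bump: 4 enters row 2 and ejects 2; 2 enters row 1 and ejects 1. So w(3) = 1. P is now [[2], [4]].
Step i=2: Q has 2 at row 2, column 1; remove 4 from row 2 of P and reverse-bump: 4 enters row 1 and ejects 2. So w(2) = 2. P is now [[4]].
Step i=1: Q has 1 at row 1, column 1; remove that cell from P, ejecting 4. So w(1) = 4. P is now [].

So w = 4 2 1 5 3.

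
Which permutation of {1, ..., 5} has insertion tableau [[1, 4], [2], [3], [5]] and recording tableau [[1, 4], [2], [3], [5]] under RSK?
Reverse the RSK construction: for i from n down to 1, find the cell of Q containing i, remove the entry at that cell from P, and reverse-bump it up through P; the value ejected from row 1 is w(i).

Step i=5: Q has 5 at row 4, column 1; remove 5 from row 4 of P and reverse-bump: 5 enters row 3 and ejects 3; 3 enters row 2 and ejects 2; 2 enters row 1 and ejects 1. So w(5) = 1. P is now [[2, 4], [3], [5]].
Step i=4: Q has 4 at row 1, column 2; remove that cell from P, ejecting 4. So w(4) = 4. P is now [[2], [3], [5]].
Step i=3: Q has 3 at row 3, column 1; remove 5 from row 3 of P and reverse-bump: 5 enters row 2 and ejects 3; 3 enters row 1 and ejects 2. So w(3) = 2. P is now [[3], [5]].
Step i=2: Q has 2 at row 2, column 1; remove 5 from row 2 of P and reverse-bump: 5 enters row 1 and ejects 3. So w(2) = 3. P is now [[5]].
Step i=1: Q has 1 at row 1, column 1; remove that cell from P, ejecting 5. So w(1) = 5. P is now [].

So w = 5 3 2 4 1.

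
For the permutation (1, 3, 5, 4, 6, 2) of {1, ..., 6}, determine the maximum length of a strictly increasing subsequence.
4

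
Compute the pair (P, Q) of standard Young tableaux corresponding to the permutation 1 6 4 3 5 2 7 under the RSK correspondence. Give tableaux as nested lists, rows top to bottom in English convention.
Insert each entry of the permutation into P by Schensted row insertion, recording in Q the position of each new cell.

After inserting 1: P = [[1]].
After inserting 6: P = [[1, 6]].
After inserting 4: P = [[1, 4], [6]].
After inserting 3: P = [[1, 3], [4], [6]].
After inserting 5: P = [[1, 3, 5], [4], [6]].
After inserting 2: P = [[1, 2, 5], [3], [4], [6]].
After inserting 7: P = [[1, 2, 5, 7], [3], [4], [6]].

So P = [[1, 2, 5, 7], [3], [4], [6]], Q = [[1, 2, 5, 7], [3], [4], [6]].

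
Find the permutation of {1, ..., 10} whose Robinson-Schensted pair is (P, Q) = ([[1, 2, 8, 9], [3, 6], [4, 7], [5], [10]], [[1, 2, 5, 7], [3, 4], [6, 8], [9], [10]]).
5 10 4 7 8 1 9 6 3 2

Reverse the RSK construction: for i from n down to 1, find the cell of Q containing i, remove the entry at that cell from P, and reverse-bump it up through P; the value ejected from row 1 is w(i).

Step i=10: Q has 10 at row 5, column 1; remove 10 from row 5 of P and reverse-bump: 10 enters row 4 and ejects 5; 5 enters row 3 and ejects 4; 4 enters row 2 and ejects 3; 3 enters row 1 and ejects 2. So w(10) = 2. P is now [[1, 3, 8, 9], [4, 6], [5, 7], [10]].
Step i=9: Q has 9 at row 4, column 1; remove 10 from row 4 of P and reverse-bump: 10 enters row 3 and ejects 7; 7 enters row 2 and ejects 6; 6 enters row 1 and ejects 3. So w(9) = 3. P is now [[1, 6, 8, 9], [4, 7], [5, 10]].
Step i=8: Q has 8 at row 3, column 2; remove 10 from row 3 of P and reverse-bump: 10 enters row 2 and ejects 7; 7 enters row 1 and ejects 6. So w(8) = 6. P is now [[1, 7, 8, 9], [4, 10], [5]].
Step i=7: Q has 7 at row 1, column 4; remove that cell from P, ejecting 9. So w(7) = 9. P is now [[1, 7, 8], [4, 10], [5]].
Step i=6: Q has 6 at row 3, column 1; remove 5 from row 3 of P and reverse-bump: 5 enters row 2 and ejects 4; 4 enters row 1 and ejects 1. So w(6) = 1. P is now [[4, 7, 8], [5, 10]].
Step i=5: Q has 5 at row 1, column 3; remove that cell from P, ejecting 8. So w(5) = 8. P is now [[4, 7], [5, 10]].
Step i=4: Q has 4 at row 2, column 2; remove 10 from row 2 of P and reverse-bump: 10 enters row 1 and ejects 7. So w(4) = 7. P is now [[4, 10], [5]].
Step i=3: Q has 3 at row 2, column 1; remove 5 from row 2 of P and reverse-bump: 5 enters row 1 and ejects 4. So w(3) = 4. P is now [[5, 10]].
Step i=2: Q has 2 at row 1, column 2; remove that cell from P, ejecting 10. So w(2) = 10. P is now [[5]].
Step i=1: Q has 1 at row 1, column 1; remove that cell from P, ejecting 5. So w(1) = 5. P is now [].

So w = 5 10 4 7 8 1 9 6 3 2.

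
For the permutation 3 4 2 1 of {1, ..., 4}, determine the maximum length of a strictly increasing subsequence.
2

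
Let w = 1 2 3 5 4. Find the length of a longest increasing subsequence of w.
4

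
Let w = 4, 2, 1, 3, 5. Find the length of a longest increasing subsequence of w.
3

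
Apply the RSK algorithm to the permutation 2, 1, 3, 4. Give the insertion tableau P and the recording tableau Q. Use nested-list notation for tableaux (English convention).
Insert each entry of the permutation into P by Schensted row insertion, recording in Q the position of each new cell.

Insert 2: appended to row 1. P = [[2]], Q = [[1]].
Insert 1: 1 bumps 2 from row 1; 2 starts row 2. P = [[1], [2]], Q = [[1], [2]].
Insert 3: appended to row 1. P = [[1, 3], [2]], Q = [[1, 3], [2]].
Insert 4: appended to row 1. P = [[1, 3, 4], [2]], Q = [[1, 3, 4], [2]].

So P = [[1, 3, 4], [2]], Q = [[1, 3, 4], [2]].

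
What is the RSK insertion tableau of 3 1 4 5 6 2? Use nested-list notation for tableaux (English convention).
P = [[1, 2, 5, 6], [3, 4]]

Insert 3: appended to row 1. P = [[3]].
Insert 1: 1 bumps 3 from row 1; 3 starts row 2. P = [[1], [3]].
Insert 4: appended to row 1. P = [[1, 4], [3]].
Insert 5: appended to row 1. P = [[1, 4, 5], [3]].
Insert 6: appended to row 1. P = [[1, 4, 5, 6], [3]].
Insert 2: 2 bumps 4 from row 1; 4 appends to row 2. P = [[1, 2, 5, 6], [3, 4]].

So P = [[1, 2, 5, 6], [3, 4]].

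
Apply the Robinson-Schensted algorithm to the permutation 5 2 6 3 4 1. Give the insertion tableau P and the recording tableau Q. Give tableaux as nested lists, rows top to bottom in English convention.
P = [[1, 3, 4], [2, 6], [5]], Q = [[1, 3, 5], [2, 4], [6]]

Insert each entry of the permutation into P by Schensted row insertion, recording in Q the position of each new cell.

Insert 5: appended to row 1. P = [[5]].
Insert 2: 2 bumps 5 from row 1; 5 starts row 2. P = [[2], [5]].
Insert 6: appended to row 1. P = [[2, 6], [5]].
Insert 3: 3 bumps 6 from row 1; 6 appends to row 2. P = [[2, 3], [5, 6]].
Insert 4: appended to row 1. P = [[2, 3, 4], [5, 6]].
Insert 1: 1 bumps 2 from row 1; 2 bumps 5 from row 2; 5 starts row 3. P = [[1, 3, 4], [2, 6], [5]].

So P = [[1, 3, 4], [2, 6], [5]], Q = [[1, 3, 5], [2, 4], [6]].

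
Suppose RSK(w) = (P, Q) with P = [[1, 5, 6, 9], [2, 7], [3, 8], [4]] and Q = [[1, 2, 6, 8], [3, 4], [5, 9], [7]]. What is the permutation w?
Reverse RSK: for i = n, n-1, ..., 1, locate i in Q, remove the corresponding corner cell from P, and reverse-bump its entry up through P; the value ejected from row 1 is w(i).

So w = 4 8 3 5 2 7 1 9 6.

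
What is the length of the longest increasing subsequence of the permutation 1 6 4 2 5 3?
3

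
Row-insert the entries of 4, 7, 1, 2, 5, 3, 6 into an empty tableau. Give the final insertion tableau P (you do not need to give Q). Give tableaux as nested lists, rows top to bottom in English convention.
Insert 4: appended to row 1. P = [[4]].
Insert 7: appended to row 1. P = [[4, 7]].
Insert 1: 1 bumps 4 from row 1; 4 starts row 2. P = [[1, 7], [4]].
Insert 2: 2 bumps 7 from row 1; 7 appends to row 2. P = [[1, 2], [4, 7]].
Insert 5: appended to row 1. P = [[1, 2, 5], [4, 7]].
Insert 3: 3 bumps 5 from row 1; 5 bumps 7 from row 2; 7 starts row 3. P = [[1, 2, 3], [4, 5], [7]].
Insert 6: appended to row 1. P = [[1, 2, 3, 6], [4, 5], [7]].

So P = [[1, 2, 3, 6], [4, 5], [7]].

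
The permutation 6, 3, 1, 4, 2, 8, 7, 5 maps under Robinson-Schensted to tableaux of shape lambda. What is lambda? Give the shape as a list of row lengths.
Row-insert each entry into an empty tableau.

After inserting 6: P = [[6]].
After inserting 3: P = [[3], [6]].
After inserting 1: P = [[1], [3], [6]].
After inserting 4: P = [[1, 4], [3], [6]].
After inserting 2: P = [[1, 2], [3, 4], [6]].
After inserting 8: P = [[1, 2, 8], [3, 4], [6]].
After inserting 7: P = [[1, 2, 7], [3, 4, 8], [6]].
After inserting 5: P = [[1, 2, 5], [3, 4, 7], [6, 8]].

The final insertion tableau P = [[1, 2, 5], [3, 4, 7], [6, 8]] has shape [3, 3, 2].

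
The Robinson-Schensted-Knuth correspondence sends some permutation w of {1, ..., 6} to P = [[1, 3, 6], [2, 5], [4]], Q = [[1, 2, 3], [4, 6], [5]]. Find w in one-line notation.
Reverse the RSK construction: for i from n down to 1, find the cell of Q containing i, remove the entry at that cell from P, and reverse-bump it up through P; the value ejected from row 1 is w(i).

Step i=6: Q has 6 at row 2, column 2; remove 5 from row 2 of P and reverse-bump: 5 enters row 1 and ejects 3. So w(6) = 3. P is now [[1, 5, 6], [2], [4]].
Step i=5: Q has 5 at row 3, column 1; remove 4 from row 3 of P and reverse-bump: 4 enters row 2 and ejects 2; 2 enters row 1 and ejects 1. So w(5) = 1. P is now [[2, 5, 6], [4]].
Step i=4: Q has 4 at row 2, column 1; remove 4 from row 2 of P and reverse-bump: 4 enters row 1 and ejects 2. So w(4) = 2. P is now [[4, 5, 6]].
Step i=3: Q has 3 at row 1, column 3; remove that cell from P, ejecting 6. So w(3) = 6. P is now [[4, 5]].
Step i=2: Q has 2 at row 1, column 2; remove that cell from P, ejecting 5. So w(2) = 5. P is now [[4]].
Step i=1: Q has 1 at row 1, column 1; remove that cell from P, ejecting 4. So w(1) = 4. P is now [].

So w = 4 5 6 2 1 3.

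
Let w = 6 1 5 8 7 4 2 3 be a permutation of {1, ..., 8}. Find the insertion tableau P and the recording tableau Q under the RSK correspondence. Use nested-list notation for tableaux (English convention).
Insert each entry of the permutation into P by Schensted row insertion, recording in Q the position of each new cell.

Insert 6: appended to row 1. P = [[6]].
Insert 1: 1 bumps 6 from row 1; 6 starts row 2. P = [[1], [6]].
Insert 5: appended to row 1. P = [[1, 5], [6]].
Insert 8: appended to row 1. P = [[1, 5, 8], [6]].
Insert 7: 7 bumps 8 from row 1; 8 appends to row 2. P = [[1, 5, 7], [6, 8]].
Insert 4: 4 bumps 5 from row 1; 5 bumps 6 from row 2; 6 starts row 3. P = [[1, 4, 7], [5, 8], [6]].
Insert 2: 2 bumps 4 from row 1; 4 bumps 5 from row 2; 5 bumps 6 from row 3; 6 starts row 4. P = [[1, 2, 7], [4, 8], [5], [6]].
Insert 3: 3 bumps 7 from row 1; 7 bumps 8 from row 2; 8 appends to row 3. P = [[1, 2, 3], [4, 7], [5, 8], [6]].

So P = [[1, 2, 3], [4, 7], [5, 8], [6]], Q = [[1, 3, 4], [2, 5], [6, 8], [7]].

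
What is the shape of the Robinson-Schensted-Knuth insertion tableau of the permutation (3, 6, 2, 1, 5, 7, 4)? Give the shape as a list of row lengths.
Row-insert each entry into an empty tableau.

After inserting 3: P = [[3]].
After inserting 6: P = [[3, 6]].
After inserting 2: P = [[2, 6], [3]].
After inserting 1: P = [[1, 6], [2], [3]].
After inserting 5: P = [[1, 5], [2, 6], [3]].
After inserting 7: P = [[1, 5, 7], [2, 6], [3]].
After inserting 4: P = [[1, 4, 7], [2, 5], [3, 6]].

The final insertion tableau P = [[1, 4, 7], [2, 5], [3, 6]] has shape [3, 2, 2].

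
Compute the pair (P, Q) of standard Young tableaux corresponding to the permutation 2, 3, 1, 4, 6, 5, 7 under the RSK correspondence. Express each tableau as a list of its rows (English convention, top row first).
P = [[1, 3, 4, 5, 7], [2, 6]], Q = [[1, 2, 4, 5, 7], [3, 6]]

Insert each entry of the permutation into P by Schensted row insertion, recording in Q the position of each new cell.

Insert 2: appended to row 1. P = [[2]].
Insert 3: appended to row 1. P = [[2, 3]].
Insert 1: 1 bumps 2 from row 1; 2 starts row 2. P = [[1, 3], [2]].
Insert 4: appended to row 1. P = [[1, 3, 4], [2]].
Insert 6: appended to row 1. P = [[1, 3, 4, 6], [2]].
Insert 5: 5 bumps 6 from row 1; 6 appends to row 2. P = [[1, 3, 4, 5], [2, 6]].
Insert 7: appended to row 1. P = [[1, 3, 4, 5, 7], [2, 6]].

So P = [[1, 3, 4, 5, 7], [2, 6]], Q = [[1, 2, 4, 5, 7], [3, 6]].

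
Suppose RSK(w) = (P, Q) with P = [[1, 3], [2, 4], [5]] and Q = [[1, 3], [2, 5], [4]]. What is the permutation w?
5 2 4 1 3

Reverse RSK: for i = n, n-1, ..., 1, locate i in Q, remove the corresponding corner cell from P, and reverse-bump its entry up through P; the value ejected from row 1 is w(i).

So w = 5 2 4 1 3.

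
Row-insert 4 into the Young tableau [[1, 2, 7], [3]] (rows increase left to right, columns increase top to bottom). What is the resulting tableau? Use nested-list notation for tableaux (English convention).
[[1, 2, 4], [3, 7]]

In row 1, 4 replaces 7 (the leftmost entry greater than 4); 7 is bumped to row 2. 7 is appended to row 2. The new tableau is [[1, 2, 4], [3, 7]].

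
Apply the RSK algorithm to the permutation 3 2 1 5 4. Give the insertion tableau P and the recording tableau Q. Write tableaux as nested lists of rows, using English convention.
P = [[1, 4], [2, 5], [3]], Q = [[1, 4], [2, 5], [3]]

Insert each entry of the permutation into P by Schensted row insertion, recording in Q the position of each new cell.

After inserting 3: P = [[3]].
After inserting 2: P = [[2], [3]].
After inserting 1: P = [[1], [2], [3]].
After inserting 5: P = [[1, 5], [2], [3]].
After inserting 4: P = [[1, 4], [2, 5], [3]].

So P = [[1, 4], [2, 5], [3]], Q = [[1, 4], [2, 5], [3]].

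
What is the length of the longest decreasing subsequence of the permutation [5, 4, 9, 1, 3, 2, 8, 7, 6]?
4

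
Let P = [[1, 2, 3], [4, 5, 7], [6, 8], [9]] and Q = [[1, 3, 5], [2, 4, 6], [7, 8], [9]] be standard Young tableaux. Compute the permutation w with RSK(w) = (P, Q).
4 1 6 5 9 8 2 7 3

Reverse RSK: for i = n, n-1, ..., 1, locate i in Q, remove the corresponding corner cell from P, and reverse-bump its entry up through P; the value ejected from row 1 is w(i).

So w = 4 1 6 5 9 8 2 7 3.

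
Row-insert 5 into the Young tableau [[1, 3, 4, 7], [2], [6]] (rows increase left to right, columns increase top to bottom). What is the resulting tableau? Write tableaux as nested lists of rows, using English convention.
In row 1, 5 replaces 7 (the leftmost entry greater than 5); 7 is bumped to row 2. 7 is appended to row 2. The new tableau is [[1, 3, 4, 5], [2, 7], [6]].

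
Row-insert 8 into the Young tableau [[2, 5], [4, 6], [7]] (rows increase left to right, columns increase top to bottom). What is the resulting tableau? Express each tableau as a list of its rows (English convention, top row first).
[[2, 5, 8], [4, 6], [7]]

8 is larger than every entry of row 1, so it is appended to row 1. The new tableau is [[2, 5, 8], [4, 6], [7]].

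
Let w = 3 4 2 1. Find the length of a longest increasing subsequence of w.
2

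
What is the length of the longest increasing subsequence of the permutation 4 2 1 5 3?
2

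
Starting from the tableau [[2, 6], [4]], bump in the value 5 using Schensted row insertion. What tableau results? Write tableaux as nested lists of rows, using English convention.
[[2, 5], [4, 6]]

In row 1, 5 replaces 6 (the leftmost entry greater than 5); 6 is bumped to row 2. 6 is appended to row 2. The new tableau is [[2, 5], [4, 6]].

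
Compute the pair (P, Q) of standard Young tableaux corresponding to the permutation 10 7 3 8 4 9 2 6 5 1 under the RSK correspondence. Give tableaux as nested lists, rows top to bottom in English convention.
P = [[1, 4, 5], [2, 6, 9], [3, 8], [7], [10]], Q = [[1, 4, 6], [2, 5, 8], [3, 9], [7], [10]]

Insert each entry of the permutation into P by Schensted row insertion, recording in Q the position of each new cell.

Insert 10: appended to row 1. P = [[10]], Q = [[1]].
Insert 7: 7 bumps 10 from row 1; 10 starts row 2. P = [[7], [10]], Q = [[1], [2]].
Insert 3: 3 bumps 7 from row 1; 7 bumps 10 from row 2; 10 starts row 3. P = [[3], [7], [10]], Q = [[1], [2], [3]].
Insert 8: appended to row 1. P = [[3, 8], [7], [10]], Q = [[1, 4], [2], [3]].
Insert 4: 4 bumps 8 from row 1; 8 appends to row 2. P = [[3, 4], [7, 8], [10]], Q = [[1, 4], [2, 5], [3]].
Insert 9: appended to row 1. P = [[3, 4, 9], [7, 8], [10]], Q = [[1, 4, 6], [2, 5], [3]].
Insert 2: 2 bumps 3 from row 1; 3 bumps 7 from row 2; 7 bumps 10 from row 3; 10 starts row 4. P = [[2, 4, 9], [3, 8], [7], [10]], Q = [[1, 4, 6], [2, 5], [3], [7]].
Insert 6: 6 bumps 9 from row 1; 9 appends to row 2. P = [[2, 4, 6], [3, 8, 9], [7], [10]], Q = [[1, 4, 6], [2, 5, 8], [3], [7]].
Insert 5: 5 bumps 6 from row 1; 6 bumps 8 from row 2; 8 appends to row 3. P = [[2, 4, 5], [3, 6, 9], [7, 8], [10]], Q = [[1, 4, 6], [2, 5, 8], [3, 9], [7]].
Insert 1: 1 bumps 2 from row 1; 2 bumps 3 from row 2; 3 bumps 7 from row 3; 7 bumps 10 from row 4; 10 starts row 5. P = [[1, 4, 5], [2, 6, 9], [3, 8], [7], [10]], Q = [[1, 4, 6], [2, 5, 8], [3, 9], [7], [10]].

So P = [[1, 4, 5], [2, 6, 9], [3, 8], [7], [10]], Q = [[1, 4, 6], [2, 5, 8], [3, 9], [7], [10]].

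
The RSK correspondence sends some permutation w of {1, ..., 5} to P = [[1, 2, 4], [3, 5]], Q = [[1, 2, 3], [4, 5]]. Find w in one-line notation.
1 3 5 2 4

Reverse the RSK construction: for i from n down to 1, find the cell of Q containing i, remove the entry at that cell from P, and reverse-bump it up through P; the value ejected from row 1 is w(i).

Step i=5: Q has 5 at row 2, column 2; remove 5 from row 2 of P and reverse-bump: 5 enters row 1 and ejects 4. So w(5) = 4. P is now [[1, 2, 5], [3]].
Step i=4: Q has 4 at row 2, column 1; remove 3 from row 2 of P and reverse-bump: 3 enters row 1 and ejects 2. So w(4) = 2. P is now [[1, 3, 5]].
Step i=3: Q has 3 at row 1, column 3; remove that cell from P, ejecting 5. So w(3) = 5. P is now [[1, 3]].
Step i=2: Q has 2 at row 1, column 2; remove that cell from P, ejecting 3. So w(2) = 3. P is now [[1]].
Step i=1: Q has 1 at row 1, column 1; remove that cell from P, ejecting 1. So w(1) = 1. P is now [].

So w = 1 3 5 2 4.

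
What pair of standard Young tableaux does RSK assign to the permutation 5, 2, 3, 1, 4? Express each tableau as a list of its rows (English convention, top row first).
P = [[1, 3, 4], [2], [5]], Q = [[1, 3, 5], [2], [4]]

Insert each entry of the permutation into P by Schensted row insertion, recording in Q the position of each new cell.

Insert 5: appended to row 1. P = [[5]].
Insert 2: 2 bumps 5 from row 1; 5 starts row 2. P = [[2], [5]].
Insert 3: appended to row 1. P = [[2, 3], [5]].
Insert 1: 1 bumps 2 from row 1; 2 bumps 5 from row 2; 5 starts row 3. P = [[1, 3], [2], [5]].
Insert 4: appended to row 1. P = [[1, 3, 4], [2], [5]].

So P = [[1, 3, 4], [2], [5]], Q = [[1, 3, 5], [2], [4]].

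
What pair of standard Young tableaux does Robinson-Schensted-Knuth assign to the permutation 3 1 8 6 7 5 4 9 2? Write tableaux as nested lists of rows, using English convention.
P = [[1, 2, 7, 9], [3, 4], [5], [6], [8]], Q = [[1, 3, 5, 8], [2, 4], [6], [7], [9]]

Insert each entry of the permutation into P by Schensted row insertion, recording in Q the position of each new cell.

Insert 3: appended to row 1. P = [[3]].
Insert 1: 1 bumps 3 from row 1; 3 starts row 2. P = [[1], [3]].
Insert 8: appended to row 1. P = [[1, 8], [3]].
Insert 6: 6 bumps 8 from row 1; 8 appends to row 2. P = [[1, 6], [3, 8]].
Insert 7: appended to row 1. P = [[1, 6, 7], [3, 8]].
Insert 5: 5 bumps 6 from row 1; 6 bumps 8 from row 2; 8 starts row 3. P = [[1, 5, 7], [3, 6], [8]].
Insert 4: 4 bumps 5 from row 1; 5 bumps 6 from row 2; 6 bumps 8 from row 3; 8 starts row 4. P = [[1, 4, 7], [3, 5], [6], [8]].
Insert 9: appended to row 1. P = [[1, 4, 7, 9], [3, 5], [6], [8]].
Insert 2: 2 bumps 4 from row 1; 4 bumps 5 from row 2; 5 bumps 6 from row 3; 6 bumps 8 from row 4; 8 starts row 5. P = [[1, 2, 7, 9], [3, 4], [5], [6], [8]].

So P = [[1, 2, 7, 9], [3, 4], [5], [6], [8]], Q = [[1, 3, 5, 8], [2, 4], [6], [7], [9]].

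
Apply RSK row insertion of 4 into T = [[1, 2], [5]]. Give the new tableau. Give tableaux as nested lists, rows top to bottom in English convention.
[[1, 2, 4], [5]]

4 is larger than every entry of row 1, so it is appended to row 1. The new tableau is [[1, 2, 4], [5]].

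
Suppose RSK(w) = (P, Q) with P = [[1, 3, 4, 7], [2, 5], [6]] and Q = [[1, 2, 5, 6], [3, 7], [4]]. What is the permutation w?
Reverse the RSK construction: for i from n down to 1, find the cell of Q containing i, remove the entry at that cell from P, and reverse-bump it up through P; the value ejected from row 1 is w(i).

Step i=7: Q has 7 at row 2, column 2; remove 5 from row 2 of P and reverse-bump: 5 enters row 1 and ejects 4. So w(7) = 4. P is now [[1, 3, 5, 7], [2], [6]].
Step i=6: Q has 6 at row 1, column 4; remove that cell from P, ejecting 7. So w(6) = 7. P is now [[1, 3, 5], [2], [6]].
Step i=5: Q has 5 at row 1, column 3; remove that cell from P, ejecting 5. So w(5) = 5. P is now [[1, 3], [2], [6]].
Step i=4: Q has 4 at row 3, column 1; remove 6 from row 3 of P and reverse-bump: 6 enters row 2 and ejects 2; 2 enters row 1 and ejects 1. So w(4) = 1. P is now [[2, 3], [6]].
Step i=3: Q has 3 at row 2, column 1; remove 6 from row 2 of P and reverse-bump: 6 enters row 1 and ejects 3. So w(3) = 3. P is now [[2, 6]].
Step i=2: Q has 2 at row 1, column 2; remove that cell from P, ejecting 6. So w(2) = 6. P is now [[2]].
Step i=1: Q has 1 at row 1, column 1; remove that cell from P, ejecting 2. So w(1) = 2. P is now [].

So w = 2 6 3 1 5 7 4.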